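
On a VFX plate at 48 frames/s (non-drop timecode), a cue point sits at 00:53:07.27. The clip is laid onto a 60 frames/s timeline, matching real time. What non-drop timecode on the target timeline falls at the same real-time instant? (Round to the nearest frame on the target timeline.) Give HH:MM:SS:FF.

Source frame index: (0×3600 + 53×60 + 7) × 48 + 27 = 153003.
Real time: 153003 / (48) = 51001/16 s.
Target frame: (51001/16) × (60) = 765015/4 ≈ 191253.750 → 191254.
At 60 labels/s: frame 191254 → 00:53:07:34.

00:53:07:34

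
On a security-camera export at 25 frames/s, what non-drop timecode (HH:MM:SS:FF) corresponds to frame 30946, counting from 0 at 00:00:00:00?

00:20:37:21

30946 ÷ 25 = 1237 full seconds, remainder 21 frames.
1237 s = 0 h 20 min 37 s.
Timecode: 00:20:37:21.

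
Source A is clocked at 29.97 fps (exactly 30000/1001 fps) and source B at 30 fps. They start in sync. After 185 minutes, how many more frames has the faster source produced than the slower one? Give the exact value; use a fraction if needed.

333000/1001 frames

185 min = 11100 s.
A emits 30000/1001 × 11100 = 333000000/1001 frames; B emits 30 × 11100 = 333000.
Difference = 333000/1001 frames (≈ 332.6673); B is ahead of A.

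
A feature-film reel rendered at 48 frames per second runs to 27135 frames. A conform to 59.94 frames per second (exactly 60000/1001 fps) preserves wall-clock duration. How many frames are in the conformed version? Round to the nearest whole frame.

Frames at target rate = 27135 × (60000/1001) / (48) = 33918750/1001 ≈ 33884.865.
Nearest whole frame: 33885.

33885 frames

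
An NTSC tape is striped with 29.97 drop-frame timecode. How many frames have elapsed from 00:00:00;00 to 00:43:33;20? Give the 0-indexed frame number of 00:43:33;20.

78332

As if non-drop at 30 labels/s: (0 × 3600 + 43 × 60 + 33) × 30 + 20 = 78410.
Minute boundaries passed: 43; those not divisible by 10: 43 − 4 = 39; dropped labels = 2 × 39 = 78.
Actual frame index = 78410 − 78 = 78332.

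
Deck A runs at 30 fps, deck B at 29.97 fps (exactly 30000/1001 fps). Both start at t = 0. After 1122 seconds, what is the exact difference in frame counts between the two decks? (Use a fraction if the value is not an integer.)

3060/91 frames

A emits 30 × 1122 = 33660 frames; B emits 30000/1001 × 1122 = 3060000/91.
Difference = 3060/91 frames (≈ 33.6264); B is behind A.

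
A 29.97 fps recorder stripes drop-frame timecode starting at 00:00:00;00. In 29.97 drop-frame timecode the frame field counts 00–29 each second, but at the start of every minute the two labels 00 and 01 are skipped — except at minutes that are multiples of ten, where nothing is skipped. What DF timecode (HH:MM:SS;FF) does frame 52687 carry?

00:29:18;01

Ten DF minutes hold 17982 frames, so frame 52687 lies in block 2 (frames 35964–53945) with 16723 frames into that block.
The block's first minute is 1800 frames and the rest 1798 each; 16723 frames reaches minute 9, so 2 × 18 + 9 × 2 = 54 labels have been skipped so far.
Adding those back, label number 52687 + 54 = 52741 at 30 labels/s is 1758 s + 1 f = 0 h 29 min 18 s frame 1, i.e. 00:29:18;01.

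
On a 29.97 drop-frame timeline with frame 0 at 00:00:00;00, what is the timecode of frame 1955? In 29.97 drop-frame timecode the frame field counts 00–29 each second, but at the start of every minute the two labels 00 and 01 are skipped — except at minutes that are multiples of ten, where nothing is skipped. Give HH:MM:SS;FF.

00:01:05;07

Ten DF minutes hold 17982 frames, so frame 1955 lies in block 0 (frames 0–17981) with 1955 frames into that block.
The block's first minute is 1800 frames and the rest 1798 each; 1955 frames reaches minute 1, so 0 × 18 + 1 × 2 = 2 labels have been skipped so far.
Adding those back, label number 1955 + 2 = 1957 at 30 labels/s is 65 s + 7 f = 0 h 1 min 5 s frame 7, i.e. 00:01:05;07.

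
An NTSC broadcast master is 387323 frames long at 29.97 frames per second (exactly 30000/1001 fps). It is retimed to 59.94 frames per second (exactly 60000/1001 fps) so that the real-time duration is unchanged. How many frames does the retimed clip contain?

Target frames = source frames × (target rate / source rate) = 387323 × (60000/1001)/(30000/1001) = 387323 × 2 = 774646.

774646 frames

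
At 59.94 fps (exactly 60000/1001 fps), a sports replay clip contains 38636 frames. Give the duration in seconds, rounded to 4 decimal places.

644.5773 seconds

Running time = 38636 × 1001/60000 = 9668659/15000 s ≈ 644.5773 s.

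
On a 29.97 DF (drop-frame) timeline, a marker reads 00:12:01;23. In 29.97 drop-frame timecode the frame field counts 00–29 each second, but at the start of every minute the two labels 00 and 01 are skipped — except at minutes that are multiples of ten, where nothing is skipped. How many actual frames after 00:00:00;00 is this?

Complete 10-minute blocks: 1, each 17982 frames → 17982.
Remaining 2 whole minutes in the current block: 1800 + 1 × 1798 = 3598 frames.
Within the current minute: 1 × 30 + 23 − 2 = 51 (labels ;00/;01 skipped at this minute). Total = 17982 + 3598 + 51 = 21631.

21631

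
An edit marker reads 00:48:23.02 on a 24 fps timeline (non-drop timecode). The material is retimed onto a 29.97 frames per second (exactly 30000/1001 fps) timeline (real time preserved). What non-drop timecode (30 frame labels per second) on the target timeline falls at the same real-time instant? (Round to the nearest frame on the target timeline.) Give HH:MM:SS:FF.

Source frame index: (0×3600 + 48×60 + 23) × 24 + 2 = 69674.
Real time: 69674 / (24) = 34837/12 s.
Target frame: (34837/12) × (30000/1001) = 7917500/91 ≈ 87005.495 → 87005.
At 30 labels/s: frame 87005 → 00:48:20:05.

00:48:20:05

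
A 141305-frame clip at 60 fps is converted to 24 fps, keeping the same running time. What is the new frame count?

56522 frames

Target frames = source frames × (target rate / source rate) = 141305 × (24)/(60) = 141305 × 2/5 = 56522.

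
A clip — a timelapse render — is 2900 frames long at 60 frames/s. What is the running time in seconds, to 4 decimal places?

Running time = 2900 × 1/60 = 145/3 s ≈ 48.3333 s.

48.3333 seconds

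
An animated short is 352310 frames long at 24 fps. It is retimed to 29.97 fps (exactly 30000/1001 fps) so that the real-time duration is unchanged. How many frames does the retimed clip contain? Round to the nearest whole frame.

439948 frames

Frames at target rate = 352310 × (30000/1001) / (24) = 62912500/143 ≈ 439947.552.
Nearest whole frame: 439948.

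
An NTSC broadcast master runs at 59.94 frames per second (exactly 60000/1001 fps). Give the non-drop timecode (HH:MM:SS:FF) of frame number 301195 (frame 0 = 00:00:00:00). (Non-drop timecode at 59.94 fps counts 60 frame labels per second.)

01:23:39:55

301195 ÷ 60 = 5019 full seconds, remainder 55 frames.
5019 s = 1 h 23 min 39 s.
Timecode: 01:23:39:55.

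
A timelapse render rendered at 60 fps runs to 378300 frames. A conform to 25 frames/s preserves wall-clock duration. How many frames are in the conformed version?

Target frames = source frames × (target rate / source rate) = 378300 × (25)/(60) = 378300 × 5/12 = 157625.

157625 frames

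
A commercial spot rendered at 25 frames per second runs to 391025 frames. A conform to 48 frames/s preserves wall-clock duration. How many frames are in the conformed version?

Target frames = source frames × (target rate / source rate) = 391025 × (48)/(25) = 391025 × 48/25 = 750768.

750768 frames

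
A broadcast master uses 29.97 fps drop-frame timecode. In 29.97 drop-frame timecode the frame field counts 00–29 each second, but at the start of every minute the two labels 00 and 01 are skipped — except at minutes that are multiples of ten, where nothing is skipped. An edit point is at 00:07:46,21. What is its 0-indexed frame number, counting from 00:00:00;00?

13987

Complete 10-minute blocks: 0, each 17982 frames → 0.
Remaining 7 whole minutes in the current block: 1800 + 6 × 1798 = 12588 frames.
Within the current minute: 46 × 30 + 21 − 2 = 1399 (labels ;00/;01 skipped at this minute). Total = 0 + 12588 + 1399 = 13987.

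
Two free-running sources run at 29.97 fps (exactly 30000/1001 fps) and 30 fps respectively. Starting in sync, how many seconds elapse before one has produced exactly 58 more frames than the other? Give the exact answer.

29029/15 seconds

The gap grows by |30 − 30000/1001| = 30/1001 frames per second.
Time for a 58-frame gap: 58 ÷ (30/1001) = 29029/15 s.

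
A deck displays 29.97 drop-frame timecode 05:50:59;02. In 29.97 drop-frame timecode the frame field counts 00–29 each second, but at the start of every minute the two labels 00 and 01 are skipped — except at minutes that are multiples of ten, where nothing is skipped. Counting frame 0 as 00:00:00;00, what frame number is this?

As if non-drop at 30 labels/s: (5 × 3600 + 50 × 60 + 59) × 30 + 2 = 631772.
Minute boundaries passed: 350; those not divisible by 10: 350 − 35 = 315; dropped labels = 2 × 315 = 630.
Actual frame index = 631772 − 630 = 631142.

631142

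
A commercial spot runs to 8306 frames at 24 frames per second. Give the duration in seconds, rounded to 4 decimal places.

346.0833 seconds

Running time = 8306 × 1/24 = 4153/12 s ≈ 346.0833 s.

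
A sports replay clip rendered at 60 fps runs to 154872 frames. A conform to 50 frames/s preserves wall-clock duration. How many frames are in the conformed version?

Target frames = source frames × (target rate / source rate) = 154872 × (50)/(60) = 154872 × 5/6 = 129060.

129060 frames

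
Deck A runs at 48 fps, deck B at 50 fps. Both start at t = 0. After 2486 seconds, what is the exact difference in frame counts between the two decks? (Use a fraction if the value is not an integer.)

4972 frames

A emits 48 × 2486 = 119328 frames; B emits 50 × 2486 = 124300.
Difference = 4972 frames; B is ahead of A.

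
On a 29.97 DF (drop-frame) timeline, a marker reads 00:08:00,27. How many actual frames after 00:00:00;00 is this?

As if non-drop at 30 labels/s: (0 × 3600 + 8 × 60 + 0) × 30 + 27 = 14427.
Minute boundaries passed: 8; those not divisible by 10: 8 − 0 = 8; dropped labels = 2 × 8 = 16.
Actual frame index = 14427 − 16 = 14411.

14411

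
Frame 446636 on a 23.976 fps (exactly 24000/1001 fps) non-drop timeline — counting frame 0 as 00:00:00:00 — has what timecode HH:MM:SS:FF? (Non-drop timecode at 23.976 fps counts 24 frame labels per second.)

05:10:09:20

446636 ÷ 24 = 18609 full seconds, remainder 20 frames.
18609 s = 5 h 10 min 9 s.
Timecode: 05:10:09:20.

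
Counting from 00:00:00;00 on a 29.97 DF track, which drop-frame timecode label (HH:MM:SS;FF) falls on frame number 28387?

00:15:47;05

Ten DF minutes hold 17982 frames, so frame 28387 lies in block 1 (frames 17982–35963) with 10405 frames into that block.
The block's first minute is 1800 frames and the rest 1798 each; 10405 frames reaches minute 5, so 1 × 18 + 5 × 2 = 28 labels have been skipped so far.
Adding those back, label number 28387 + 28 = 28415 at 30 labels/s is 947 s + 5 f = 0 h 15 min 47 s frame 5, i.e. 00:15:47;05.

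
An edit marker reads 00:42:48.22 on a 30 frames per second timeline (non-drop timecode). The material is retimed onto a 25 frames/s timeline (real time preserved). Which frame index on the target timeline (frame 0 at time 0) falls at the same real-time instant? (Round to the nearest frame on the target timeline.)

frame 64218

Source frame index: (0×3600 + 42×60 + 48) × 30 + 22 = 77062.
Real time: 77062 / (30) = 38531/15 s.
Target frame: (38531/15) × (25) = 192655/3 ≈ 64218.333 → 64218.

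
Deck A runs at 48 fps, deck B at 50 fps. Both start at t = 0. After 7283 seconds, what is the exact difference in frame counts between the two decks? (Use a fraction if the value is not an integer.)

A emits 48 × 7283 = 349584 frames; B emits 50 × 7283 = 364150.
Difference = 14566 frames; B is ahead of A.

14566 frames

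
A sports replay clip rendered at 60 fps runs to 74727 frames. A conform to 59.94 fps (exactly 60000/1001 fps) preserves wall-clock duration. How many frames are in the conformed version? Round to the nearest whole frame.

Frames at target rate = 74727 × (60000/1001) / (60) = 74727000/1001 ≈ 74652.348.
Nearest whole frame: 74652.

74652 frames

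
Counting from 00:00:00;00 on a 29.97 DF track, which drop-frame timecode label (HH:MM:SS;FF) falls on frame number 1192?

Ten DF minutes hold 17982 frames, so frame 1192 lies in block 0 (frames 0–17981) with 1192 frames into that block.
The block's first minute is 1800 frames and the rest 1798 each; 1192 frames reaches minute 0, so 0 × 18 + 0 × 2 = 0 labels have been skipped so far.
Adding those back, label number 1192 + 0 = 1192 at 30 labels/s is 39 s + 22 f = 0 h 0 min 39 s frame 22, i.e. 00:00:39;22.

00:00:39;22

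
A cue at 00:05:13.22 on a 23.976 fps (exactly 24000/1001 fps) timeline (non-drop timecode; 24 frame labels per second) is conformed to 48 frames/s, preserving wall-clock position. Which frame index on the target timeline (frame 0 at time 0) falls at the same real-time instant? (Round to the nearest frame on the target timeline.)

Source frame index: (0×3600 + 5×60 + 13) × 24 + 22 = 7534.
Real time: 7534 / (24000/1001) = 3770767/12000 s.
Target frame: (3770767/12000) × (48) = 3770767/250 ≈ 15083.068 → 15083.

frame 15083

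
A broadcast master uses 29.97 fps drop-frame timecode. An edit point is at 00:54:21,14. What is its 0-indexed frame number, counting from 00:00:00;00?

97746

Complete 10-minute blocks: 5, each 17982 frames → 89910.
Remaining 4 whole minutes in the current block: 1800 + 3 × 1798 = 7194 frames.
Within the current minute: 21 × 30 + 14 − 2 = 642 (labels ;00/;01 skipped at this minute). Total = 89910 + 7194 + 642 = 97746.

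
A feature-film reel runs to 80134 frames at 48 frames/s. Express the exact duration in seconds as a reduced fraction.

40067/24 seconds

Running time = 80134 ÷ (48) = 80134 × 1/48 = 40067/24 s.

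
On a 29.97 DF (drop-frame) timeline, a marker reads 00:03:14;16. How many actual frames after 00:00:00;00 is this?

Complete 10-minute blocks: 0, each 17982 frames → 0.
Remaining 3 whole minutes in the current block: 1800 + 2 × 1798 = 5396 frames.
Within the current minute: 14 × 30 + 16 − 2 = 434 (labels ;00/;01 skipped at this minute). Total = 0 + 5396 + 434 = 5830.

5830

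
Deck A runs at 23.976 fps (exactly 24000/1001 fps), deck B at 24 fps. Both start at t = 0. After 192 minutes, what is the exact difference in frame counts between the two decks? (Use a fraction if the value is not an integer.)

276480/1001 frames

192 min = 11520 s.
A emits 24000/1001 × 11520 = 276480000/1001 frames; B emits 24 × 11520 = 276480.
Difference = 276480/1001 frames (≈ 276.2038); B is ahead of A.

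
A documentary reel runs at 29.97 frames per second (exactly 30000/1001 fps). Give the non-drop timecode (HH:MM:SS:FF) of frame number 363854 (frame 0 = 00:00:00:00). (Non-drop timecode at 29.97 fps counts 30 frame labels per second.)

03:22:08:14

363854 ÷ 30 = 12128 full seconds, remainder 14 frames.
12128 s = 3 h 22 min 8 s.
Timecode: 03:22:08:14.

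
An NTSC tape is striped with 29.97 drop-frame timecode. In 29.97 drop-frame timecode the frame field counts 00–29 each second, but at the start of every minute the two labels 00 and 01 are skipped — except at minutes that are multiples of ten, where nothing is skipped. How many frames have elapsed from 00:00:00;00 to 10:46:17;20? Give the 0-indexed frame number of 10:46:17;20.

1162166

As if non-drop at 30 labels/s: (10 × 3600 + 46 × 60 + 17) × 30 + 20 = 1163330.
Minute boundaries passed: 646; those not divisible by 10: 646 − 64 = 582; dropped labels = 2 × 582 = 1164.
Actual frame index = 1163330 − 1164 = 1162166.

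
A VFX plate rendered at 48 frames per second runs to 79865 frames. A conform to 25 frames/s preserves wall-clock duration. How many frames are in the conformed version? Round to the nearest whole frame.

Frames at target rate = 79865 × (25) / (48) = 1996625/48 ≈ 41596.354.
Nearest whole frame: 41596.

41596 frames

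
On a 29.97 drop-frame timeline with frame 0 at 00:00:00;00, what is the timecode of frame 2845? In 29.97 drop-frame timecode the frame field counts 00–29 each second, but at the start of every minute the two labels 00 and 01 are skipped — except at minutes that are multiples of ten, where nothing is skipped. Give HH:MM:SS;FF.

00:01:34;27

Each 10-minute DF block holds 10 × 60 × 30 − 9 × 2 = 17982 frames. 2845 ÷ 17982 → 0 full blocks, remainder 2845.
Within the partial block the first minute is 1800 frames and each further minute 1798, so 1 further minute boundary passed. Total skipped labels = 18 × 0 + 2 × 1 = 2.
Non-drop label index = 2845 + 2 = 2847; at 30 labels/s that is 00:01:34:27, i.e. DF 00:01:34;27.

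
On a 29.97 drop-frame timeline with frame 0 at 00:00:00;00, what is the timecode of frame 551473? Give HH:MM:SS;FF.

05:06:40;25

Each 10-minute DF block holds 10 × 60 × 30 − 9 × 2 = 17982 frames. 551473 ÷ 17982 → 30 full blocks, remainder 12013.
Within the partial block the first minute is 1800 frames and each further minute 1798, so 6 further minute boundaries passed. Total skipped labels = 18 × 30 + 2 × 6 = 552.
Non-drop label index = 551473 + 552 = 552025; at 30 labels/s that is 05:06:40:25, i.e. DF 05:06:40;25.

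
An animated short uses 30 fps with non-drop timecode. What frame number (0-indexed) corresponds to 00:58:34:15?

frame 105435

Total seconds to the label: (0 × 3600 + 58 × 60 + 34) = 3514.
Frame index = 3514 × 30 + 15 = 105435.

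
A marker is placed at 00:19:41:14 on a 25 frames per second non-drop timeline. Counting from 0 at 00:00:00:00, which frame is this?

29539

Total seconds to the label: (0 × 3600 + 19 × 60 + 41) = 1181.
Frame index = 1181 × 25 + 14 = 29539.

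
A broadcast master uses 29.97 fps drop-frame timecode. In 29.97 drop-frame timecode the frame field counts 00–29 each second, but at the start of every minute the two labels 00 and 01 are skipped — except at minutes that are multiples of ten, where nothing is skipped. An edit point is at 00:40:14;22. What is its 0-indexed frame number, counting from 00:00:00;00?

As if non-drop at 30 labels/s: (0 × 3600 + 40 × 60 + 14) × 30 + 22 = 72442.
Minute boundaries passed: 40; those not divisible by 10: 40 − 4 = 36; dropped labels = 2 × 36 = 72.
Actual frame index = 72442 − 72 = 72370.

72370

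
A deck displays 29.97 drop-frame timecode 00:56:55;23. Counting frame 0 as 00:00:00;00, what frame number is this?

102371

Complete 10-minute blocks: 5, each 17982 frames → 89910.
Remaining 6 whole minutes in the current block: 1800 + 5 × 1798 = 10790 frames.
Within the current minute: 55 × 30 + 23 − 2 = 1671 (labels ;00/;01 skipped at this minute). Total = 89910 + 10790 + 1671 = 102371.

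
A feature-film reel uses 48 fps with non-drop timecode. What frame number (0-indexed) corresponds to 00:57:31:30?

frame 165678

Total seconds to the label: (0 × 3600 + 57 × 60 + 31) = 3451.
Frame index = 3451 × 48 + 30 = 165678.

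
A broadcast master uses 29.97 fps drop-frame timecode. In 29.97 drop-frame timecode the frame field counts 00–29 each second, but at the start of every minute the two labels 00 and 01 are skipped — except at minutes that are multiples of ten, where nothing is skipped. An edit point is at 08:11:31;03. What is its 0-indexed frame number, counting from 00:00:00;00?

883849

Complete 10-minute blocks: 49, each 17982 frames → 881118.
Remaining 1 whole minute in the current block: 1800 + 0 × 1798 = 1800 frames.
Within the current minute: 31 × 30 + 3 − 2 = 931 (labels ;00/;01 skipped at this minute). Total = 881118 + 1800 + 931 = 883849.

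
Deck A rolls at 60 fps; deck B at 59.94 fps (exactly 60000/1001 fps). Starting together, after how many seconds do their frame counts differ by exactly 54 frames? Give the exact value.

The gap grows by |60000/1001 − 60| = 60/1001 frames per second.
Time for a 54-frame gap: 54 ÷ (60/1001) = 900.9 s.

900.9 seconds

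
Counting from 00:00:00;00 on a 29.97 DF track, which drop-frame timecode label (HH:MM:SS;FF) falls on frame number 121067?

Ten DF minutes hold 17982 frames, so frame 121067 lies in block 6 (frames 107892–125873) with 13175 frames into that block.
The block's first minute is 1800 frames and the rest 1798 each; 13175 frames reaches minute 7, so 6 × 18 + 7 × 2 = 122 labels have been skipped so far.
Adding those back, label number 121067 + 122 = 121189 at 30 labels/s is 4039 s + 19 f = 1 h 7 min 19 s frame 19, i.e. 01:07:19;19.

01:07:19;19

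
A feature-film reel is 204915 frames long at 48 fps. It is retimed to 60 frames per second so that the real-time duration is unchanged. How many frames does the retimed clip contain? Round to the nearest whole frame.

256144 frames

Frames at target rate = 204915 × (60) / (48) = 1024575/4 ≈ 256143.750.
Nearest whole frame: 256144.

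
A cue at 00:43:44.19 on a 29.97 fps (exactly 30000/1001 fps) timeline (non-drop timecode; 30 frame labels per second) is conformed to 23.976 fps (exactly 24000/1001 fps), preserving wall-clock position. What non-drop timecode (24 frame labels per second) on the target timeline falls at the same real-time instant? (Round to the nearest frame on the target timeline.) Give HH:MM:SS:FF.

Source frame index: (0×3600 + 43×60 + 44) × 30 + 19 = 78739.
Real time: 78739 / (30000/1001) = 78817739/30000 s.
Target frame: (78817739/30000) × (24000/1001) = 314956/5 ≈ 62991.200 → 62991.
At 24 labels/s: frame 62991 → 00:43:44:15.

00:43:44:15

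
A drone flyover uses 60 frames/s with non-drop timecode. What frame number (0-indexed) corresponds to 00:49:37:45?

Total seconds to the label: (0 × 3600 + 49 × 60 + 37) = 2977.
Frame index = 2977 × 60 + 45 = 178665.

frame 178665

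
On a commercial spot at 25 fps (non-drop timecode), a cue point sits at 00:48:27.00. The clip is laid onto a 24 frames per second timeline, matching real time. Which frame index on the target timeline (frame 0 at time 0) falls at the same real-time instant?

Source frame index: (0×3600 + 48×60 + 27) × 25 + 0 = 72675.
Real time: 72675 / (25) = 2907 s.
Target frame: (2907) × (24) = 69768.

frame 69768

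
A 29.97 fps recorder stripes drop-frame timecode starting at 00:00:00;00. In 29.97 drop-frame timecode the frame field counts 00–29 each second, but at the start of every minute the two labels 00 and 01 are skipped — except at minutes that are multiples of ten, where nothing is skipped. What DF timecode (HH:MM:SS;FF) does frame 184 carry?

00:00:06;04

Each 10-minute DF block holds 10 × 60 × 30 − 9 × 2 = 17982 frames. 184 ÷ 17982 → 0 full blocks, remainder 184.
Within the partial block the first minute is 1800 frames and each further minute 1798, so 0 further minute boundaries passed. Total skipped labels = 18 × 0 + 2 × 0 = 0.
Non-drop label index = 184 + 0 = 184; at 30 labels/s that is 00:00:06:04, i.e. DF 00:00:06;04.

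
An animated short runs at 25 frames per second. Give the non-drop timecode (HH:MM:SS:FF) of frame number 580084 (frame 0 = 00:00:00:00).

06:26:43:09

580084 ÷ 25 = 23203 full seconds, remainder 9 frames.
23203 s = 6 h 26 min 43 s.
Timecode: 06:26:43:09.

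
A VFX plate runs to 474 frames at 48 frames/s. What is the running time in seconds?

Running time = 474 / (48) = 9.875 s.

9.875 seconds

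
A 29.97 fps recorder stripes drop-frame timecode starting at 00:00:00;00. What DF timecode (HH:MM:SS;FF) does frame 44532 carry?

Ten DF minutes hold 17982 frames, so frame 44532 lies in block 2 (frames 35964–53945) with 8568 frames into that block.
The block's first minute is 1800 frames and the rest 1798 each; 8568 frames reaches minute 4, so 2 × 18 + 4 × 2 = 44 labels have been skipped so far.
Adding those back, label number 44532 + 44 = 44576 at 30 labels/s is 1485 s + 26 f = 0 h 24 min 45 s frame 26, i.e. 00:24:45;26.

00:24:45;26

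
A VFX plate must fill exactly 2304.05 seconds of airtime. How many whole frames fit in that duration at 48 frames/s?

110594 frames

Frames = 2304.05 × 48 = 552972/5 ≈ 110594.4000.
Complete frames: 110594.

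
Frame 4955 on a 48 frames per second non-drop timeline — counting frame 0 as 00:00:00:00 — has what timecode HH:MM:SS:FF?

4955 ÷ 48 = 103 full seconds, remainder 11 frames.
103 s = 0 h 1 min 43 s.
Timecode: 00:01:43:11.

00:01:43:11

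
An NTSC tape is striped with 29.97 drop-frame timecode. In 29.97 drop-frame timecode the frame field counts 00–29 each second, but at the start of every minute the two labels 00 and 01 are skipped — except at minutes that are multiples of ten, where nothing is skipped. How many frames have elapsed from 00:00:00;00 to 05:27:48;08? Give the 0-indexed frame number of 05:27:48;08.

As if non-drop at 30 labels/s: (5 × 3600 + 27 × 60 + 48) × 30 + 8 = 590048.
Minute boundaries passed: 327; those not divisible by 10: 327 − 32 = 295; dropped labels = 2 × 295 = 590.
Actual frame index = 590048 − 590 = 589458.

589458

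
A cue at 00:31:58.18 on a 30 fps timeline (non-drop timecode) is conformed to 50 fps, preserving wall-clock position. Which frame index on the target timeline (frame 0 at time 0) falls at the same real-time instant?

frame 95930

Source frame index: (0×3600 + 31×60 + 58) × 30 + 18 = 57558.
Real time: 57558 / (30) = 9593/5 s.
Target frame: (9593/5) × (50) = 95930.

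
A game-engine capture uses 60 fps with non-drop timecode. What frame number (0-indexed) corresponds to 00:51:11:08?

184268

Total seconds to the label: (0 × 3600 + 51 × 60 + 11) = 3071.
Frame index = 3071 × 60 + 8 = 184268.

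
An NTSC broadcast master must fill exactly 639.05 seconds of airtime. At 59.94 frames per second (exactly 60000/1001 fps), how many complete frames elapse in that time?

38304 frames

Frames = 639.05 × 60000/1001 = 38343000/1001 ≈ 38304.6953.
Complete frames: 38304.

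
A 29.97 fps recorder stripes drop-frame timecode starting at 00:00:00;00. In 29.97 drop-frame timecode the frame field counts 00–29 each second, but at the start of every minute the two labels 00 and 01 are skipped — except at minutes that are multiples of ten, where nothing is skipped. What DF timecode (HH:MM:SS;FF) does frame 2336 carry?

Each 10-minute DF block holds 10 × 60 × 30 − 9 × 2 = 17982 frames. 2336 ÷ 17982 → 0 full blocks, remainder 2336.
Within the partial block the first minute is 1800 frames and each further minute 1798, so 1 further minute boundary passed. Total skipped labels = 18 × 0 + 2 × 1 = 2.
Non-drop label index = 2336 + 2 = 2338; at 30 labels/s that is 00:01:17:28, i.e. DF 00:01:17;28.

00:01:17;28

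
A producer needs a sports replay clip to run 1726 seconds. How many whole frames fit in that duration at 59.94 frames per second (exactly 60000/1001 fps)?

103456 frames

Frames = 1726 × 60000/1001 = 103560000/1001 ≈ 103456.5435.
Complete frames: 103456.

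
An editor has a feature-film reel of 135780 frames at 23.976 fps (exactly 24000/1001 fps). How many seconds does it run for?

Running time = 135780 / (24000/1001) = 5663.1575 s.

5663.1575 seconds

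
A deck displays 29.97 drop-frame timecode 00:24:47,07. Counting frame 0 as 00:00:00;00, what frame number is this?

As if non-drop at 30 labels/s: (0 × 3600 + 24 × 60 + 47) × 30 + 7 = 44617.
Minute boundaries passed: 24; those not divisible by 10: 24 − 2 = 22; dropped labels = 2 × 22 = 44.
Actual frame index = 44617 − 44 = 44573.

44573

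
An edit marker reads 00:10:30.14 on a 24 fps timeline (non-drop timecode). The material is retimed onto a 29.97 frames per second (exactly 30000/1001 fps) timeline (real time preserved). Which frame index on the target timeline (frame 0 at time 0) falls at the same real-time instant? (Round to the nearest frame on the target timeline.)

frame 18899

Source frame index: (0×3600 + 10×60 + 30) × 24 + 14 = 15134.
Real time: 15134 / (24) = 7567/12 s.
Target frame: (7567/12) × (30000/1001) = 2702500/143 ≈ 18898.601 → 18899.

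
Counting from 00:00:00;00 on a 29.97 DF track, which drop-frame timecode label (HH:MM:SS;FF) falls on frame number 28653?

00:15:56;01

Each 10-minute DF block holds 10 × 60 × 30 − 9 × 2 = 17982 frames. 28653 ÷ 17982 → 1 full block, remainder 10671.
Within the partial block the first minute is 1800 frames and each further minute 1798, so 5 further minute boundaries passed. Total skipped labels = 18 × 1 + 2 × 5 = 28.
Non-drop label index = 28653 + 28 = 28681; at 30 labels/s that is 00:15:56:01, i.e. DF 00:15:56;01.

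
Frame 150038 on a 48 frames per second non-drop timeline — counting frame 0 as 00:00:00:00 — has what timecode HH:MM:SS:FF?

00:52:05:38

150038 ÷ 48 = 3125 full seconds, remainder 38 frames.
3125 s = 0 h 52 min 5 s.
Timecode: 00:52:05:38.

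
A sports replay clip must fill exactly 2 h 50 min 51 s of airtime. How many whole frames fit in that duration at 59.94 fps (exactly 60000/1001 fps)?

614445 frames

2 h 50 min 51 s = 10251 s.
Frames = 10251 × 60000/1001 = 615060000/1001 ≈ 614445.5544.
Complete frames: 614445.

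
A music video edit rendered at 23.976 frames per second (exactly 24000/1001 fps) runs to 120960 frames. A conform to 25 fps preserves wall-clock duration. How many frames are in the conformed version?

126126 frames

Target frames = source frames × (target rate / source rate) = 120960 × (25)/(24000/1001) = 120960 × 1001/960 = 126126.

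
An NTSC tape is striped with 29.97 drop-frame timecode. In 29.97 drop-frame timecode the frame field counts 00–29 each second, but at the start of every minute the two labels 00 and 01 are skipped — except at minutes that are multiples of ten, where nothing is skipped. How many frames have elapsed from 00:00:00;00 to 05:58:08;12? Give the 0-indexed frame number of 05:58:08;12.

Complete 10-minute blocks: 35, each 17982 frames → 629370.
Remaining 8 whole minutes in the current block: 1800 + 7 × 1798 = 14386 frames.
Within the current minute: 8 × 30 + 12 − 2 = 250 (labels ;00/;01 skipped at this minute). Total = 629370 + 14386 + 250 = 644006.

644006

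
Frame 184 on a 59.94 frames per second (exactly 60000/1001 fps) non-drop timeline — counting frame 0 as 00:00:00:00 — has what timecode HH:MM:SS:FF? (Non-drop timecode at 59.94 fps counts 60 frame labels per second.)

00:00:03:04

184 ÷ 60 = 3 full seconds, remainder 4 frames.
3 s = 0 h 0 min 3 s.
Timecode: 00:00:03:04.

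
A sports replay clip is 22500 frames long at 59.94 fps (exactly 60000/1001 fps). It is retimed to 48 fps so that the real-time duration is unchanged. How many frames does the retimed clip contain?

18018 frames

Target frames = source frames × (target rate / source rate) = 22500 × (48)/(60000/1001) = 22500 × 1001/1250 = 18018.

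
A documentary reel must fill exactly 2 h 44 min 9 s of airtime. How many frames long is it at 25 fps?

2 h 44 min 9 s = 9849 s.
Frames = 9849 × 25 = 246225.

246225 frames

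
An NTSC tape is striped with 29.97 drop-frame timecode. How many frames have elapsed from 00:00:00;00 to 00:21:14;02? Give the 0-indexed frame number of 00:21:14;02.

Complete 10-minute blocks: 2, each 17982 frames → 35964.
Remaining 1 whole minute in the current block: 1800 + 0 × 1798 = 1800 frames.
Within the current minute: 14 × 30 + 2 − 2 = 420 (labels ;00/;01 skipped at this minute). Total = 35964 + 1800 + 420 = 38184.

38184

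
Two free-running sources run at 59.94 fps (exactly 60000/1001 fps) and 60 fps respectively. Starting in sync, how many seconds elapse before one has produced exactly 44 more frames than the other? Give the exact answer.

11011/15 seconds

The gap grows by |60 − 60000/1001| = 60/1001 frames per second.
Time for a 44-frame gap: 44 ÷ (60/1001) = 11011/15 s.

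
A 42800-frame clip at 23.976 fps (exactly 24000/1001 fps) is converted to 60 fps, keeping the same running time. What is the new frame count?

Target frames = source frames × (target rate / source rate) = 42800 × (60)/(24000/1001) = 42800 × 1001/400 = 107107.

107107 frames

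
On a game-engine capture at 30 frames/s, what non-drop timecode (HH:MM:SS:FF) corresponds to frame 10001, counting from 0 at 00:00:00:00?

00:05:33:11

10001 ÷ 30 = 333 full seconds, remainder 11 frames.
333 s = 0 h 5 min 33 s.
Timecode: 00:05:33:11.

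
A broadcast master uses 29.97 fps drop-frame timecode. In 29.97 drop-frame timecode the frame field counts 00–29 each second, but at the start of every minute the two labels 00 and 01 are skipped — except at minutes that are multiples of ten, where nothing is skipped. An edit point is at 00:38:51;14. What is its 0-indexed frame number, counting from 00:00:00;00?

69874

Complete 10-minute blocks: 3, each 17982 frames → 53946.
Remaining 8 whole minutes in the current block: 1800 + 7 × 1798 = 14386 frames.
Within the current minute: 51 × 30 + 14 − 2 = 1542 (labels ;00/;01 skipped at this minute). Total = 53946 + 14386 + 1542 = 69874.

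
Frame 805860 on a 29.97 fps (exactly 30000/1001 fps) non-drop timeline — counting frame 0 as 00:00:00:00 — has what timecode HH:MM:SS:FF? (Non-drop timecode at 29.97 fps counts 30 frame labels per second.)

07:27:42:00

805860 ÷ 30 = 26862 full seconds, remainder 0 frames.
26862 s = 7 h 27 min 42 s.
Timecode: 07:27:42:00.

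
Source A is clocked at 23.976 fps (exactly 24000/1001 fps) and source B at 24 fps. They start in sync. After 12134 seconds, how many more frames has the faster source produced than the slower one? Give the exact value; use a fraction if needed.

291216/1001 frames

A emits 24000/1001 × 12134 = 291216000/1001 frames; B emits 24 × 12134 = 291216.
Difference = 291216/1001 frames (≈ 290.9251); B is ahead of A.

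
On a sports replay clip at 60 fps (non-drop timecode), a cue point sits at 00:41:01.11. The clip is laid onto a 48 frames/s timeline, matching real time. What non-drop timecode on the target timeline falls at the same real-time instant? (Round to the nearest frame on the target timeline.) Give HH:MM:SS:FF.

Source frame index: (0×3600 + 41×60 + 1) × 60 + 11 = 147671.
Real time: 147671 / (60) = 147671/60 s.
Target frame: (147671/60) × (48) = 590684/5 ≈ 118136.800 → 118137.
At 48 labels/s: frame 118137 → 00:41:01:09.

00:41:01:09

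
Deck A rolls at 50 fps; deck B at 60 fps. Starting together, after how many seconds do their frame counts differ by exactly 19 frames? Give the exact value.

1.9 seconds

The gap grows by |60 − 50| = 10 frames per second.
Time for a 19-frame gap: 19 ÷ (10) = 1.9 s.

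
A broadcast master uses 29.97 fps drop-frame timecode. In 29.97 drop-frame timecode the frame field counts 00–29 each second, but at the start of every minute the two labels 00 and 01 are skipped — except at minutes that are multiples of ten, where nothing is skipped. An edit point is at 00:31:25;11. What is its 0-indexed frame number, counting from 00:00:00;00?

As if non-drop at 30 labels/s: (0 × 3600 + 31 × 60 + 25) × 30 + 11 = 56561.
Minute boundaries passed: 31; those not divisible by 10: 31 − 3 = 28; dropped labels = 2 × 28 = 56.
Actual frame index = 56561 − 56 = 56505.

56505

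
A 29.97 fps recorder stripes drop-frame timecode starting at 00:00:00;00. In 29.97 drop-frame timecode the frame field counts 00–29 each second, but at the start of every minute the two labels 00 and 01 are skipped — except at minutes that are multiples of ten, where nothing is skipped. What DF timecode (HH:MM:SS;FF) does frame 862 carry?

Ten DF minutes hold 17982 frames, so frame 862 lies in block 0 (frames 0–17981) with 862 frames into that block.
The block's first minute is 1800 frames and the rest 1798 each; 862 frames reaches minute 0, so 0 × 18 + 0 × 2 = 0 labels have been skipped so far.
Adding those back, label number 862 + 0 = 862 at 30 labels/s is 28 s + 22 f = 0 h 0 min 28 s frame 22, i.e. 00:00:28;22.

00:00:28;22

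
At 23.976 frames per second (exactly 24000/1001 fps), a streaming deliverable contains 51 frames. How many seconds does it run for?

2.127125 seconds

Running time = 51 / (24000/1001) = 2.127125 s.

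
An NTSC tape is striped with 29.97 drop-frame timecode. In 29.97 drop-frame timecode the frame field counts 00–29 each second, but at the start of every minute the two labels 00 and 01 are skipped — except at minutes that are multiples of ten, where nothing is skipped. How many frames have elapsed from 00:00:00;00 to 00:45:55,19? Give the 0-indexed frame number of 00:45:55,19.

As if non-drop at 30 labels/s: (0 × 3600 + 45 × 60 + 55) × 30 + 19 = 82669.
Minute boundaries passed: 45; those not divisible by 10: 45 − 4 = 41; dropped labels = 2 × 41 = 82.
Actual frame index = 82669 − 82 = 82587.

82587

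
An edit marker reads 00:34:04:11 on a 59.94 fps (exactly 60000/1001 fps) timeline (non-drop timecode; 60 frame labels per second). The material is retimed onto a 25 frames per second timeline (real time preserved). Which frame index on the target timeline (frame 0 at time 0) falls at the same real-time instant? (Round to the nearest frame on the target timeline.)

Source frame index: (0×3600 + 34×60 + 4) × 60 + 11 = 122651.
Real time: 122651 / (60000/1001) = 122773651/60000 s.
Target frame: (122773651/60000) × (25) = 122773651/2400 ≈ 51155.688 → 51156.

frame 51156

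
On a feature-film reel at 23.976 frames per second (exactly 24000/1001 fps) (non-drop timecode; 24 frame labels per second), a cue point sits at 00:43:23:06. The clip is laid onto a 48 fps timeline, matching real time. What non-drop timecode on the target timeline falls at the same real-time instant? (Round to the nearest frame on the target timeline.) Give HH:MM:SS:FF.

00:43:25:41

Source frame index: (0×3600 + 43×60 + 23) × 24 + 6 = 62478.
Real time: 62478 / (24000/1001) = 10423413/4000 s.
Target frame: (10423413/4000) × (48) = 31270239/250 ≈ 125080.956 → 125081.
At 48 labels/s: frame 125081 → 00:43:25:41.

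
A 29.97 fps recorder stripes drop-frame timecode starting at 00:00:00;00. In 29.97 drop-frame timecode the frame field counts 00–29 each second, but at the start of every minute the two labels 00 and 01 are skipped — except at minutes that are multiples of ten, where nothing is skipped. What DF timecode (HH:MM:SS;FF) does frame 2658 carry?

Each 10-minute DF block holds 10 × 60 × 30 − 9 × 2 = 17982 frames. 2658 ÷ 17982 → 0 full blocks, remainder 2658.
Within the partial block the first minute is 1800 frames and each further minute 1798, so 1 further minute boundary passed. Total skipped labels = 18 × 0 + 2 × 1 = 2.
Non-drop label index = 2658 + 2 = 2660; at 30 labels/s that is 00:01:28:20, i.e. DF 00:01:28;20.

00:01:28;20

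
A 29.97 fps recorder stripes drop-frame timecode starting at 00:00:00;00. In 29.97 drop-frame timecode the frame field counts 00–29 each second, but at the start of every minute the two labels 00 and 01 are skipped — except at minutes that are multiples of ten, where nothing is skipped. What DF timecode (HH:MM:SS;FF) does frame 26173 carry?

00:14:33;09

Ten DF minutes hold 17982 frames, so frame 26173 lies in block 1 (frames 17982–35963) with 8191 frames into that block.
The block's first minute is 1800 frames and the rest 1798 each; 8191 frames reaches minute 4, so 1 × 18 + 4 × 2 = 26 labels have been skipped so far.
Adding those back, label number 26173 + 26 = 26199 at 30 labels/s is 873 s + 9 f = 0 h 14 min 33 s frame 9, i.e. 00:14:33;09.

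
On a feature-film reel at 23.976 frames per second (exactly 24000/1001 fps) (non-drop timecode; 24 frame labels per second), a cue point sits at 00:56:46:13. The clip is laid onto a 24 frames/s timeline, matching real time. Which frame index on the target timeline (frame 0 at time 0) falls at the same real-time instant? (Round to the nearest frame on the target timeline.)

frame 81839

Source frame index: (0×3600 + 56×60 + 46) × 24 + 13 = 81757.
Real time: 81757 / (24000/1001) = 81838757/24000 s.
Target frame: (81838757/24000) × (24) = 81838757/1000 ≈ 81838.757 → 81839.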